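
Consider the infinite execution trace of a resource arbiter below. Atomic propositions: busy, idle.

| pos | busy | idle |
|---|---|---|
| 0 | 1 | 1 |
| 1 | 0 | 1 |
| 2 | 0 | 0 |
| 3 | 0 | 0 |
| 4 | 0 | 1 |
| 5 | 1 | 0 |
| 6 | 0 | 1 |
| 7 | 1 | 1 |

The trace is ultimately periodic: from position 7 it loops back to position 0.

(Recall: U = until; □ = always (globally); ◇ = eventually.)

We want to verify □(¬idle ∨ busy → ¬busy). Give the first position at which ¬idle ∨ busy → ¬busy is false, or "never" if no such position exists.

At position 0 the labels are {busy, idle}, so ¬idle ∨ busy → ¬busy is false there. This is the first violation.

0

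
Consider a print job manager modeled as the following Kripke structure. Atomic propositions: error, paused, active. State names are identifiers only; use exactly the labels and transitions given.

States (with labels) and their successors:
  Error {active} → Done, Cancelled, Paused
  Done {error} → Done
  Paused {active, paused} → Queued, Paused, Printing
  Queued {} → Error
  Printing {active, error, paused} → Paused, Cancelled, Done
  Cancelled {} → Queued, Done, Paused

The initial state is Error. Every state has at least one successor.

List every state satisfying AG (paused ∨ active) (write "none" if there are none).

none

States satisfying paused ∨ active: {Error, Paused, Printing}.
States satisfying AG (paused ∨ active): ∅.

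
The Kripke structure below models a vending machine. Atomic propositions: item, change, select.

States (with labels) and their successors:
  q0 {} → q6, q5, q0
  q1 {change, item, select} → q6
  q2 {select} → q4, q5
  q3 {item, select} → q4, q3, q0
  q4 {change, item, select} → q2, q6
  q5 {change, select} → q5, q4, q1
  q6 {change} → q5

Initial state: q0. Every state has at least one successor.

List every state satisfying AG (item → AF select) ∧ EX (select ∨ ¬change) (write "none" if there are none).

{q0, q2, q3, q4, q5, q6}

States satisfying item → AF select: {q0, q1, q2, q3, q4, q5, q6}.
States satisfying AG (item → AF select): {q0, q1, q2, q3, q4, q5, q6}.
States satisfying select ∨ ¬change: {q0, q1, q2, q3, q4, q5}.
States satisfying EX (select ∨ ¬change): {q0, q2, q3, q4, q5, q6}.
States satisfying AG (item → AF select) ∧ EX (select ∨ ¬change): {q0, q2, q3, q4, q5, q6}.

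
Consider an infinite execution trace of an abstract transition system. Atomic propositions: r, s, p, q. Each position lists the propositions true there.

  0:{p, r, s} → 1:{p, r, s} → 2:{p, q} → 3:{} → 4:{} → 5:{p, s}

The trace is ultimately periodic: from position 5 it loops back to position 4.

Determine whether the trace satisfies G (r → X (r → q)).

r → X (r → q) must hold at every position from 0 onward. It fails at position 0, so G (r → X (r → q)) is false.
Positions where r holds: 0, 1.
Check X (r → q) at each: 0→fails, 1→ok.

Violated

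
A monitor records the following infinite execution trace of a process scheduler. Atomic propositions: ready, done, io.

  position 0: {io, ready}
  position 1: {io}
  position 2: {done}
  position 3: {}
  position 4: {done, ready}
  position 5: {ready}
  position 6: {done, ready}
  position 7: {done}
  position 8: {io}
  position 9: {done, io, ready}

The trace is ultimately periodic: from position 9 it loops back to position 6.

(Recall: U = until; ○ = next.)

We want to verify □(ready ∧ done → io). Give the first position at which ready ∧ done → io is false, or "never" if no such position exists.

4

Check ready ∧ done → io at each position in order: 0 ✓, 1 ✓, 2 ✓, 3 ✓.
At position 4 the labels are {done, ready}, so ready ∧ done → io is false there. This is the first violation.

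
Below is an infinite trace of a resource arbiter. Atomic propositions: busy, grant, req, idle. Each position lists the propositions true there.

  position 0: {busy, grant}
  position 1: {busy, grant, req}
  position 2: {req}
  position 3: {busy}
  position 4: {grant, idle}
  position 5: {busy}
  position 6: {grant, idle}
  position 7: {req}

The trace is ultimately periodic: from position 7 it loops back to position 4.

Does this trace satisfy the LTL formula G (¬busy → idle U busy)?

Violated

¬busy → idle U busy must hold at every position from 0 onward. It fails at position 2, so G (¬busy → idle U busy) is false.
Positions where ¬busy holds: 2, 4, 6, 7.
Check idle U busy at each: 2→fails, 4→ok, 6→fails, 7→fails.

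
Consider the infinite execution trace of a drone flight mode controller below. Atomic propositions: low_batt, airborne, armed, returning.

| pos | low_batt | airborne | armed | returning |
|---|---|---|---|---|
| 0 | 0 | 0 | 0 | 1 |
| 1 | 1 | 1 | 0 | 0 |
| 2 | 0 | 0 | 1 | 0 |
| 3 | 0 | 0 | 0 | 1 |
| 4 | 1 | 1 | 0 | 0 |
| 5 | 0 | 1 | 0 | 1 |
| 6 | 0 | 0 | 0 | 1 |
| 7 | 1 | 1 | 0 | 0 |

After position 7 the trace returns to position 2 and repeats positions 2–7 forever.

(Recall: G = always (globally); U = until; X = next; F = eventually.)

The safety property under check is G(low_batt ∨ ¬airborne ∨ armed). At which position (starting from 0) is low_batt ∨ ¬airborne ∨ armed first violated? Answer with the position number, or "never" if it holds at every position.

5

Check low_batt ∨ ¬airborne ∨ armed at each position in order: 0 ✓, 1 ✓, 2 ✓, 3 ✓, 4 ✓.
At position 5 the labels are {airborne, returning}, so low_batt ∨ ¬airborne ∨ armed is false there. This is the first violation.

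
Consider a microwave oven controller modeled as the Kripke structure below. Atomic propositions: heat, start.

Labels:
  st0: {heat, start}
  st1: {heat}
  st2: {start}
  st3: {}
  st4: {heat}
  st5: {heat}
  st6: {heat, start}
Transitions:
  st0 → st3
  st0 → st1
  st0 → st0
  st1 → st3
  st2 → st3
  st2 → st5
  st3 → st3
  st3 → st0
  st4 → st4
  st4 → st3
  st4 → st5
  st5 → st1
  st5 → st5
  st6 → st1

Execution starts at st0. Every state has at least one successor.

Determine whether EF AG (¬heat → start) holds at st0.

States satisfying AG (¬heat → start): ∅.
States satisfying EF AG (¬heat → start): ∅.
No suitable path/successor from st0 witnesses the formula.
st0 ∉ Sat(EF AG (¬heat → start)).

Does not hold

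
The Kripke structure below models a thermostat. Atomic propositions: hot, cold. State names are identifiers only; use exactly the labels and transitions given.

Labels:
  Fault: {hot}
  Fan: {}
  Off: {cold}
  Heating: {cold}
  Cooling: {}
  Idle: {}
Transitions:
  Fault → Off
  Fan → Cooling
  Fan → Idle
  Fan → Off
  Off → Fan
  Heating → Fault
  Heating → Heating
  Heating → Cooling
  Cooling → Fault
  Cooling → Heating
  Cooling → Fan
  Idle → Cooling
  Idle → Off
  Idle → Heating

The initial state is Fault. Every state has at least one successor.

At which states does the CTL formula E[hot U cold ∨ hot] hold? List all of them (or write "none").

States satisfying hot: {Fault}.
States satisfying cold ∨ hot: {Fault, Off, Heating}.
States satisfying E[hot U cold ∨ hot]: {Fault, Off, Heating}.

{Fault, Off, Heating}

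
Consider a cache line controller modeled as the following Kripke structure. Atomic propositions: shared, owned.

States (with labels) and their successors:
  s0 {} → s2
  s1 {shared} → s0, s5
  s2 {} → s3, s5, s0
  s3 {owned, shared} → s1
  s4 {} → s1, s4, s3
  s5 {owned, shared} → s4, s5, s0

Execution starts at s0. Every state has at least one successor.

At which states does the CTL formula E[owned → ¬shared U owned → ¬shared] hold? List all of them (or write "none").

States satisfying owned → ¬shared: {s0, s1, s2, s4}.
States satisfying E[owned → ¬shared U owned → ¬shared]: {s0, s1, s2, s4}.

{s0, s1, s2, s4}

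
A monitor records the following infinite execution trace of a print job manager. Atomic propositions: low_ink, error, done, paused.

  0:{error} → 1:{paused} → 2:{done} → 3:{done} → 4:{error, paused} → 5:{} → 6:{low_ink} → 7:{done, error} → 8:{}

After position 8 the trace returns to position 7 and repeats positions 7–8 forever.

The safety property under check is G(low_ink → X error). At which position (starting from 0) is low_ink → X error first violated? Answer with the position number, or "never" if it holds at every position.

never

low_ink → X error holds at every position 0..8, and those are all the positions the trace ever visits, so the invariant G(low_ink → X error) is never violated.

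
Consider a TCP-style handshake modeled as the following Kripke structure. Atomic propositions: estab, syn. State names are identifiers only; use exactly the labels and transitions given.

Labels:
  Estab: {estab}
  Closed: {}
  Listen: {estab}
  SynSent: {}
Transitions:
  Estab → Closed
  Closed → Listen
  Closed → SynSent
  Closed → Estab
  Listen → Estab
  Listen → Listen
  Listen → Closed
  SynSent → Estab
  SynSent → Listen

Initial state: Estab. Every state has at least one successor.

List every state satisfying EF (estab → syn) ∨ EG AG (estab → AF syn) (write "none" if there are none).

{Estab, Closed, Listen, SynSent}

States satisfying estab → syn: {Closed, SynSent}.
States satisfying EF (estab → syn): {Estab, Closed, Listen, SynSent}.
States satisfying AG (estab → AF syn): ∅.
States satisfying EG AG (estab → AF syn): ∅.
States satisfying EF (estab → syn) ∨ EG AG (estab → AF syn): {Estab, Closed, Listen, SynSent}.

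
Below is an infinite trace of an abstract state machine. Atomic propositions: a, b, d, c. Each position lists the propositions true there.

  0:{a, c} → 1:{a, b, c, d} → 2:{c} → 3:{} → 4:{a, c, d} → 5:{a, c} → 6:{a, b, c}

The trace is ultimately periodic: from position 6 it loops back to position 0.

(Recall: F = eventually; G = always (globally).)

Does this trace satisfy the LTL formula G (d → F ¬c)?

Yes

d → F ¬c holds at every position 0..6, and those are all positions ever visited, so G (d → F ¬c) holds.
Positions where d holds: 1, 4.
Check F ¬c at each: 1→ok, 4→ok.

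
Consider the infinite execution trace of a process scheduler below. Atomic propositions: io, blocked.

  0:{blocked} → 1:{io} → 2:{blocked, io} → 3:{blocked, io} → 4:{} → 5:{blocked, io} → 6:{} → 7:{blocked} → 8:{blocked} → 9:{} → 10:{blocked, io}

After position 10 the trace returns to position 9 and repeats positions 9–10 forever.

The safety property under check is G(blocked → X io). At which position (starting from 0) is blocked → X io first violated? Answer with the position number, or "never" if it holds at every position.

3

Check blocked → X io at each position in order: 0 ✓, 1 ✓, 2 ✓.
At position 3 the labels are {blocked, io} and the next position 4 has {}, so blocked → X io is false there. This is the first violation.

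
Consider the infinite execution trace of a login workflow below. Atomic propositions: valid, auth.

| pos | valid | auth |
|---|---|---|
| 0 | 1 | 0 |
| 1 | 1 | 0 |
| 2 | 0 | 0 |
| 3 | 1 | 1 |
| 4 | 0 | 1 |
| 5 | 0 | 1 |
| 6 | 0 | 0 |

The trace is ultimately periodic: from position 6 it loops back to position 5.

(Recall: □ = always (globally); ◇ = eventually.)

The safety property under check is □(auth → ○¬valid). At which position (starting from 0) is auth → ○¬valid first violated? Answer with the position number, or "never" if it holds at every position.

auth → ○¬valid holds at every position 0..6, and those are all the positions the trace ever visits, so the invariant □(auth → ○¬valid) is never violated.

never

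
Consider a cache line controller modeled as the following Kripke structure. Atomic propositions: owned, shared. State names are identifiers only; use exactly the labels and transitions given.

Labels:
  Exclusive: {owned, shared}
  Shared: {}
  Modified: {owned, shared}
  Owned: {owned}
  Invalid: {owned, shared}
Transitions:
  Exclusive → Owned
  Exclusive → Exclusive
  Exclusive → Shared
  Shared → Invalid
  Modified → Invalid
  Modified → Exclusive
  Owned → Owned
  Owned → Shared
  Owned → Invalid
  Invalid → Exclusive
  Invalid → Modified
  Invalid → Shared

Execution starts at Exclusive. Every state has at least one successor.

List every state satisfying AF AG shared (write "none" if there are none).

States satisfying AG shared: ∅.
States satisfying AF AG shared: ∅.

none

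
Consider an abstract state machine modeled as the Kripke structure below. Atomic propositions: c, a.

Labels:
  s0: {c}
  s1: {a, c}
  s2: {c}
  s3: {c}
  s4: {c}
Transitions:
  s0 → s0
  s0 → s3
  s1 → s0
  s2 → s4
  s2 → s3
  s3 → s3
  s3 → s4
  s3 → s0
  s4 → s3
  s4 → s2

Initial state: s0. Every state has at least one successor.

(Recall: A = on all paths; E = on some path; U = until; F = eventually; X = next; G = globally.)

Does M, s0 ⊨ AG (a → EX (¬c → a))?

Holds

States satisfying a → EX (¬c → a): {s0, s1, s2, s3, s4}.
States satisfying AG (a → EX (¬c → a)): {s0, s1, s2, s3, s4}.
Every state reachable from s0 satisfies a → EX (¬c → a).
s0 ∈ Sat(AG (a → EX (¬c → a))).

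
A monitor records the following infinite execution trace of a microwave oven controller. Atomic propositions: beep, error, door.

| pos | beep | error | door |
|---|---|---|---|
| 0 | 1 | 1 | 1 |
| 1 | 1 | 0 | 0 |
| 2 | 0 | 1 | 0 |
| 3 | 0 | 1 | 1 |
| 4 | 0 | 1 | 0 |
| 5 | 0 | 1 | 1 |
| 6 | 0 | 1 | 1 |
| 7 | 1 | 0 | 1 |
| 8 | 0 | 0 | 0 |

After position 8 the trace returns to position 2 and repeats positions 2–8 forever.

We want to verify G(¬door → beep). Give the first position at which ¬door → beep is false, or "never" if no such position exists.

Check ¬door → beep at each position in order: 0 ✓, 1 ✓.
At position 2 the labels are {error}, so ¬door → beep is false there. This is the first violation.

2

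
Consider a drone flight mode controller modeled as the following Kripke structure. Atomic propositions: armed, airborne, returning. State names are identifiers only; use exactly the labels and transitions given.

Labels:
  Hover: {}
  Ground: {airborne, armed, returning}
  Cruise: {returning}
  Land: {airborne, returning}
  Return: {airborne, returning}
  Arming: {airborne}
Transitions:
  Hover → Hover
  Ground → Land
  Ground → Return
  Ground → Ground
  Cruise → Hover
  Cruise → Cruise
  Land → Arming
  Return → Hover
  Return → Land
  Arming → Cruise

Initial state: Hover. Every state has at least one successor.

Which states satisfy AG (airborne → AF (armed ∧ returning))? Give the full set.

States satisfying airborne → AF (armed ∧ returning): {Hover, Ground, Cruise}.
States satisfying AG (airborne → AF (armed ∧ returning)): {Hover, Cruise}.

{Hover, Cruise}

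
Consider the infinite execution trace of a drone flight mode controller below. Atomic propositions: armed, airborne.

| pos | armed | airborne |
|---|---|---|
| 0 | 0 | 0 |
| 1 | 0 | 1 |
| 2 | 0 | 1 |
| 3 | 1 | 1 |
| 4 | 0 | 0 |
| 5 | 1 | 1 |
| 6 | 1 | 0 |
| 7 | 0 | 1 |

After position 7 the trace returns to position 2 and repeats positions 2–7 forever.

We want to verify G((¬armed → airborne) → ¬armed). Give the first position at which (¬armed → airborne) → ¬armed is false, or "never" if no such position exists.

3

Check (¬armed → airborne) → ¬armed at each position in order: 0 ✓, 1 ✓, 2 ✓.
At position 3 the labels are {airborne, armed}, so (¬armed → airborne) → ¬armed is false there. This is the first violation.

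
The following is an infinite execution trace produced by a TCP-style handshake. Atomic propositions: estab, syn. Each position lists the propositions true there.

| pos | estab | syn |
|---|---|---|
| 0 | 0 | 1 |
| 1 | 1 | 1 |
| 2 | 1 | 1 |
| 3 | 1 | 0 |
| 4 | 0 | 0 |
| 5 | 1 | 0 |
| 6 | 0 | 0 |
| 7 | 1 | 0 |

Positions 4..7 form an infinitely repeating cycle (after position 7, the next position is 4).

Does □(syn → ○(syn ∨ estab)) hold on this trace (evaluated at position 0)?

Satisfied

syn → ○(syn ∨ estab) holds at every position 0..7, and those are all positions ever visited, so □(syn → ○(syn ∨ estab)) holds.
Positions where syn holds: 0, 1, 2.
Check ○(syn ∨ estab) at each: 0→ok, 1→ok, 2→ok.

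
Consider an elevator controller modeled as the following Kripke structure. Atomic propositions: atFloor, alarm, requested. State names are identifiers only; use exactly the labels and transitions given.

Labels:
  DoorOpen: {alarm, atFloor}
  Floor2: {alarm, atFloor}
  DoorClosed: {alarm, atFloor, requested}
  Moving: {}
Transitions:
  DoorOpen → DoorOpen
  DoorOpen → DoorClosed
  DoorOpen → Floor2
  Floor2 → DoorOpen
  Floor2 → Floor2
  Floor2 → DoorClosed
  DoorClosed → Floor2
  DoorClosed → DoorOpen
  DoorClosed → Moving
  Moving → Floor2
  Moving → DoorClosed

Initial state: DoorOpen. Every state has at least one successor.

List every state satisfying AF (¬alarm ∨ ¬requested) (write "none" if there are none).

{DoorOpen, Floor2, DoorClosed, Moving}

States satisfying ¬alarm ∨ ¬requested: {DoorOpen, Floor2, Moving}.
States satisfying AF (¬alarm ∨ ¬requested): {DoorOpen, Floor2, DoorClosed, Moving}.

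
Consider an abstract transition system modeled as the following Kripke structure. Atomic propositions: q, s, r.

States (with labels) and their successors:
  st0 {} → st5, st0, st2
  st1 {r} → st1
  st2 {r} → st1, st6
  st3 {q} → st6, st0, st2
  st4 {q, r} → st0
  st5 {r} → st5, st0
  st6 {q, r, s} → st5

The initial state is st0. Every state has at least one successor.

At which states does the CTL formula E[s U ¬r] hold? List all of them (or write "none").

States satisfying s: {st6}.
States satisfying ¬r: {st0, st3}.
States satisfying E[s U ¬r]: {st0, st3}.

{st0, st3}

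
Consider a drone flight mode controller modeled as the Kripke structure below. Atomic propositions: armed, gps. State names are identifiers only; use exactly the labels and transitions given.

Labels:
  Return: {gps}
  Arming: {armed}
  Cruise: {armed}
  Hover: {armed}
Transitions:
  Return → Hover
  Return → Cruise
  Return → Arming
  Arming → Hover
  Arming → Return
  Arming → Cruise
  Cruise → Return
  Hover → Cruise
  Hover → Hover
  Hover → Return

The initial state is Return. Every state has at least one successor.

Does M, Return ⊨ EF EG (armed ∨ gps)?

States satisfying EG (armed ∨ gps): {Return, Arming, Cruise, Hover}.
States satisfying EF EG (armed ∨ gps): {Return, Arming, Cruise, Hover}.
Some path from Return reaches a state where EG (armed ∨ gps) holds.
Return ∈ Sat(EF EG (armed ∨ gps)).

Holds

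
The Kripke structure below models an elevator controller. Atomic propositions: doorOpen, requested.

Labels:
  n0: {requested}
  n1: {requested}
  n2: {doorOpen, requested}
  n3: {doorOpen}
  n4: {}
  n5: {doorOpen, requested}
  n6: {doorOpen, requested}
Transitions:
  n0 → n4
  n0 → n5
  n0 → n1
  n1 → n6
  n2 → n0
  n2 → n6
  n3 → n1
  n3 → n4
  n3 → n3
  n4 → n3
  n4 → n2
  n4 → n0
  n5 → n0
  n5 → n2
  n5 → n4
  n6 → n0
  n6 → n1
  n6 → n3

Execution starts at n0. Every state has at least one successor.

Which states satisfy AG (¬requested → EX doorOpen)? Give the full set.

States satisfying ¬requested → EX doorOpen: {n0, n1, n2, n3, n4, n5, n6}.
States satisfying AG (¬requested → EX doorOpen): {n0, n1, n2, n3, n4, n5, n6}.

{n0, n1, n2, n3, n4, n5, n6}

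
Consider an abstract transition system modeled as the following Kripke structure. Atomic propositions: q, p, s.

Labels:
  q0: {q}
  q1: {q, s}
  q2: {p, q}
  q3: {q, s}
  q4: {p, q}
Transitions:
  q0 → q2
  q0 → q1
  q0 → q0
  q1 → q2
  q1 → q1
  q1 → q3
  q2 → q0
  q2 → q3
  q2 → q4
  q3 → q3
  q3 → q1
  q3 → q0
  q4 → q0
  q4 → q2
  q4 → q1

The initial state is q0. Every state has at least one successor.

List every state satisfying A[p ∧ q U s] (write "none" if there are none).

States satisfying p ∧ q: {q2, q4}.
States satisfying s: {q1, q3}.
States satisfying A[p ∧ q U s]: {q1, q3}.

{q1, q3}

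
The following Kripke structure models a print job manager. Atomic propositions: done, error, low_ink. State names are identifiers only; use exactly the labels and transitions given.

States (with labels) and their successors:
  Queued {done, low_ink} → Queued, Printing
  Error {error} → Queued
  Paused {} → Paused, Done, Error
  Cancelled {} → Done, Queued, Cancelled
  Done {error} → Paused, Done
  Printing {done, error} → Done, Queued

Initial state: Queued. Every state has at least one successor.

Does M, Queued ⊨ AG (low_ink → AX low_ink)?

States satisfying low_ink → AX low_ink: {Error, Paused, Cancelled, Done, Printing}.
States satisfying AG (low_ink → AX low_ink): ∅.
Queued is reachable from Queued and violates low_ink → AX low_ink, so AG fails at Queued.
Queued ∉ Sat(AG (low_ink → AX low_ink)).

Does not hold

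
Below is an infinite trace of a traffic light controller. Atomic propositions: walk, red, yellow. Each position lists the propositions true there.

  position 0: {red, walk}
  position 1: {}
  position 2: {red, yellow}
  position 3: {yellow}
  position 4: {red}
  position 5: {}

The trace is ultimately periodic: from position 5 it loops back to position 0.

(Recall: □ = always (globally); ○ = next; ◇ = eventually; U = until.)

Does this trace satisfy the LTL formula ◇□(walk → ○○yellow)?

Holds

□(walk → ○○yellow) holds at position 0, which is reachable from 0, so ◇□(walk → ○○yellow) holds.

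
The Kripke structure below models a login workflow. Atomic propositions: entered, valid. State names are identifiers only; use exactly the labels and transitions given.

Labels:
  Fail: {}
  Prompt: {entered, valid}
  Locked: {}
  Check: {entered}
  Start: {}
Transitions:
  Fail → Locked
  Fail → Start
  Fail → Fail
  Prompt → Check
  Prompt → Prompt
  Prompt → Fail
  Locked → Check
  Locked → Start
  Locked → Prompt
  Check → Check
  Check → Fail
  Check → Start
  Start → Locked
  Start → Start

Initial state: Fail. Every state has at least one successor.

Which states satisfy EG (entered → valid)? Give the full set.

{Fail, Prompt, Locked, Start}

States satisfying entered → valid: {Fail, Prompt, Locked, Start}.
States satisfying EG (entered → valid): {Fail, Prompt, Locked, Start}.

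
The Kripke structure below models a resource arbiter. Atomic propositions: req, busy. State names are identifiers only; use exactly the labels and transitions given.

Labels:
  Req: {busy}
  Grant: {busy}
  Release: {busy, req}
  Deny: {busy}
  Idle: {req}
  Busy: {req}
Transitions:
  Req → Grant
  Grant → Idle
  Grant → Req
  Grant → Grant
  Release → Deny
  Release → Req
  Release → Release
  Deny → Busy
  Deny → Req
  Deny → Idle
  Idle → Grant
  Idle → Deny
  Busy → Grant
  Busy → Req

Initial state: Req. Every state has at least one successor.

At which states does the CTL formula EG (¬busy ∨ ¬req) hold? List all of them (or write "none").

{Req, Grant, Deny, Idle, Busy}

States satisfying ¬busy ∨ ¬req: {Req, Grant, Deny, Idle, Busy}.
States satisfying EG (¬busy ∨ ¬req): {Req, Grant, Deny, Idle, Busy}.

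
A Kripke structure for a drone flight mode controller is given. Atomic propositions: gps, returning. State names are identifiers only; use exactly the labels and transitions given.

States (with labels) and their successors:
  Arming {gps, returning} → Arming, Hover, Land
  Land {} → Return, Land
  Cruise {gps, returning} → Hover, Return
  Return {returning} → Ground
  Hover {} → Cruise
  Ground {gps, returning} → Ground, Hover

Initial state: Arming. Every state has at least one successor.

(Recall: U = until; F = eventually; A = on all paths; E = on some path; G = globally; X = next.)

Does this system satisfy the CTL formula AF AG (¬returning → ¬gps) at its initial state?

Satisfied

States satisfying AG (¬returning → ¬gps): {Arming, Land, Cruise, Return, Hover, Ground}.
States satisfying AF AG (¬returning → ¬gps): {Arming, Land, Cruise, Return, Hover, Ground}.
Arming ∈ Sat(AF AG (¬returning → ¬gps)).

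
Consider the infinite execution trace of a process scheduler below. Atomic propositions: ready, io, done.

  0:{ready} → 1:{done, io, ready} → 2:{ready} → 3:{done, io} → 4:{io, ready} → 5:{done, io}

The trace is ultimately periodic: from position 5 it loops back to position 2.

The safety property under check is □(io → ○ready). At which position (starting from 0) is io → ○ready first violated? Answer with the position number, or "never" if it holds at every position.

Check io → ○ready at each position in order: 0 ✓, 1 ✓, 2 ✓, 3 ✓.
At position 4 the labels are {io, ready} and the next position 5 has {done, io}, so io → ○ready is false there. This is the first violation.

4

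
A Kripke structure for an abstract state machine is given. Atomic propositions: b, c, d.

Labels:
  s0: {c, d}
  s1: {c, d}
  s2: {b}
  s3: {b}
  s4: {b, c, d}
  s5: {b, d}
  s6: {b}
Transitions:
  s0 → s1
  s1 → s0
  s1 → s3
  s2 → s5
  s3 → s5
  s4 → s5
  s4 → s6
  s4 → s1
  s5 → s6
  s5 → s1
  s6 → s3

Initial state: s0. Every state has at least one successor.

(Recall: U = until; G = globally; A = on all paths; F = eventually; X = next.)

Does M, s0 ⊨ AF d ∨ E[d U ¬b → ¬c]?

Satisfied

States satisfying d: {s0, s1, s4, s5}.
States satisfying AF d: {s0, s1, s2, s3, s4, s5, s6}.
States satisfying ¬b → ¬c: {s2, s3, s4, s5, s6}.
States satisfying E[d U ¬b → ¬c]: {s0, s1, s2, s3, s4, s5, s6}.
States satisfying AF d ∨ E[d U ¬b → ¬c]: {s0, s1, s2, s3, s4, s5, s6}.
s0 ∈ Sat(AF d ∨ E[d U ¬b → ¬c]).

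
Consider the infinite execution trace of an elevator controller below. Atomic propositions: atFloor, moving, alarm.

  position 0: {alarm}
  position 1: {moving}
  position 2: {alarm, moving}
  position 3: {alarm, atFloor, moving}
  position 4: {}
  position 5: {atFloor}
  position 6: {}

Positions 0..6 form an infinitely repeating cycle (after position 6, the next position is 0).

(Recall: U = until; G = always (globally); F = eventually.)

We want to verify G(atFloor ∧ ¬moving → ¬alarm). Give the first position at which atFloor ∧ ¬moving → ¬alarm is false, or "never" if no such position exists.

never

atFloor ∧ ¬moving → ¬alarm holds at every position 0..6, and those are all the positions the trace ever visits, so the invariant G(atFloor ∧ ¬moving → ¬alarm) is never violated.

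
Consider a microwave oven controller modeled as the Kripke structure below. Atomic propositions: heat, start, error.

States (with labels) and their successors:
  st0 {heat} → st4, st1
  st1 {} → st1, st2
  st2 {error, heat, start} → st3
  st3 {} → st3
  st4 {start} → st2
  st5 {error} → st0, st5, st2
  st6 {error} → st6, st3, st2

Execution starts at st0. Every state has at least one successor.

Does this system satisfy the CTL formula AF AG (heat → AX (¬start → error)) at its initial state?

States satisfying AG (heat → AX (¬start → error)): {st3}.
States satisfying AF AG (heat → AX (¬start → error)): {st2, st3, st4}.
There is a path from st0 along which AG (heat → AX (¬start → error)) never holds.
st0 ∉ Sat(AF AG (heat → AX (¬start → error))).

Violated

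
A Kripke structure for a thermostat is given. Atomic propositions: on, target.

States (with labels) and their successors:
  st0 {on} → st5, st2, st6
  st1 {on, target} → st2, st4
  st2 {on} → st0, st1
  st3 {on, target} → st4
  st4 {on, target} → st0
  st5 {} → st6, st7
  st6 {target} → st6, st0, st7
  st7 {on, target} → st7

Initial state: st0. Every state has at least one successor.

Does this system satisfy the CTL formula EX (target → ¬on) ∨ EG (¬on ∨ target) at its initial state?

Holds

States satisfying target → ¬on: {st0, st2, st5, st6}.
States satisfying EX (target → ¬on): {st0, st1, st2, st4, st5, st6}.
States satisfying ¬on ∨ target: {st1, st3, st4, st5, st6, st7}.
States satisfying EG (¬on ∨ target): {st5, st6, st7}.
States satisfying EX (target → ¬on) ∨ EG (¬on ∨ target): {st0, st1, st2, st4, st5, st6, st7}.
st0 ∈ Sat(EX (target → ¬on) ∨ EG (¬on ∨ target)).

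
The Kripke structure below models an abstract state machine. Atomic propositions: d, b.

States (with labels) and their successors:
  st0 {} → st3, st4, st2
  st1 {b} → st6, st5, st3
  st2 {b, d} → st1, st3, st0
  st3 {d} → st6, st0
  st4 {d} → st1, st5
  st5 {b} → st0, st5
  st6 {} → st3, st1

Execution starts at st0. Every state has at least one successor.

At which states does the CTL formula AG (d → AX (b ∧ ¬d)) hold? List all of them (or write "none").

States satisfying d → AX (b ∧ ¬d): {st0, st1, st4, st5, st6}.
States satisfying AG (d → AX (b ∧ ¬d)): ∅.

none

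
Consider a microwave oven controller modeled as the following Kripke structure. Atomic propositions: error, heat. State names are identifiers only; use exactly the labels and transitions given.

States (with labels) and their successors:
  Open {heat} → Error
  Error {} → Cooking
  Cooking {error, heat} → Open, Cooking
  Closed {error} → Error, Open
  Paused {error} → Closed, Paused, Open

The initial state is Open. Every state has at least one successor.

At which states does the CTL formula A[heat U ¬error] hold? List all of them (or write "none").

States satisfying heat: {Open, Cooking}.
States satisfying ¬error: {Open, Error}.
States satisfying A[heat U ¬error]: {Open, Error}.

{Open, Error}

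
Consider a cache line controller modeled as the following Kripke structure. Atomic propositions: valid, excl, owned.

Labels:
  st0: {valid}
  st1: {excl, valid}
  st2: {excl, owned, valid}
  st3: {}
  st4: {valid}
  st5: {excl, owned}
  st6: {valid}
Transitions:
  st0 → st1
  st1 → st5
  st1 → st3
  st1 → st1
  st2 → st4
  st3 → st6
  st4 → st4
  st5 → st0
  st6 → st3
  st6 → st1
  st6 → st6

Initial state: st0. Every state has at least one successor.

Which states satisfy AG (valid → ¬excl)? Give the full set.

{st4}

States satisfying valid → ¬excl: {st0, st3, st4, st5, st6}.
States satisfying AG (valid → ¬excl): {st4}.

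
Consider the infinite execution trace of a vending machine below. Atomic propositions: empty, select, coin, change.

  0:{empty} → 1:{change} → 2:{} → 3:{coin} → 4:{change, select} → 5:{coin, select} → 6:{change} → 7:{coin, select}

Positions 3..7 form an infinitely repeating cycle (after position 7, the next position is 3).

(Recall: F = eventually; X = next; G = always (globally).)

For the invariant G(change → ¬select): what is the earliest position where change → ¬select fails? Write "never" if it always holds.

4

Check change → ¬select at each position in order: 0 ✓, 1 ✓, 2 ✓, 3 ✓.
At position 4 the labels are {change, select}, so change → ¬select is false there. This is the first violation.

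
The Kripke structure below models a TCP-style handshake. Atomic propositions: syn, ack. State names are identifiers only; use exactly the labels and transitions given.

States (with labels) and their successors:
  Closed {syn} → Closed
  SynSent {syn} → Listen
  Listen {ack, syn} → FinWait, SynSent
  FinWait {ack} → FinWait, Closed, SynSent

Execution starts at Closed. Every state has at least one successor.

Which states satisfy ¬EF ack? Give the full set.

States satisfying ack: {Listen, FinWait}.
States satisfying EF ack: {SynSent, Listen, FinWait}.
States satisfying ¬EF ack: {Closed}.

{Closed}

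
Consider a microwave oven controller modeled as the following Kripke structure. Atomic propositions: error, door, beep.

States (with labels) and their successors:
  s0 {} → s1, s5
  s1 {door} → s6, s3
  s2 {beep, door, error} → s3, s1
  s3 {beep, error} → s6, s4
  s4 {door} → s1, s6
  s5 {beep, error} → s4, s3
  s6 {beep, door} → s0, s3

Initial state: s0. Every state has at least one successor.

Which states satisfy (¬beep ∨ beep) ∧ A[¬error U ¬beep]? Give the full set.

{s0, s1, s4}

States satisfying ¬beep: {s0, s1, s4}.
States satisfying ¬beep ∨ beep: {s0, s1, s2, s3, s4, s5, s6}.
States satisfying ¬error: {s0, s1, s4, s6}.
States satisfying A[¬error U ¬beep]: {s0, s1, s4}.
States satisfying (¬beep ∨ beep) ∧ A[¬error U ¬beep]: {s0, s1, s4}.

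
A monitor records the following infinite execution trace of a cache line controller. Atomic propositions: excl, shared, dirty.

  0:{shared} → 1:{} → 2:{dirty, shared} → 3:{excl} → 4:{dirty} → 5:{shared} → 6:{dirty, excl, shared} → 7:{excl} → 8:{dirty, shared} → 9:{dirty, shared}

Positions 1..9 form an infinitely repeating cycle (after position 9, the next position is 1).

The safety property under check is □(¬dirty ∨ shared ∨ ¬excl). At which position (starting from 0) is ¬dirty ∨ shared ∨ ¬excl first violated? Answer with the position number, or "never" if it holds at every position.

never

¬dirty ∨ shared ∨ ¬excl holds at every position 0..9, and those are all the positions the trace ever visits, so the invariant □(¬dirty ∨ shared ∨ ¬excl) is never violated.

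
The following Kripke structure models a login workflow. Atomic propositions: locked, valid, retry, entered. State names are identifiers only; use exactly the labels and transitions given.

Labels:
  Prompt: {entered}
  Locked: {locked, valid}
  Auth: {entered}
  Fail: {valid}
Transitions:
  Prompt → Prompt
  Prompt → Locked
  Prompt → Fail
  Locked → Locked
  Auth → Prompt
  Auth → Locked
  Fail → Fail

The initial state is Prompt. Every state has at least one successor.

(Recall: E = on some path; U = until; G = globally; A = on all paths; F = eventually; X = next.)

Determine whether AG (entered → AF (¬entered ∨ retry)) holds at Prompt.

States satisfying entered → AF (¬entered ∨ retry): {Locked, Fail}.
States satisfying AG (entered → AF (¬entered ∨ retry)): {Locked, Fail}.
Prompt is reachable from Prompt and violates entered → AF (¬entered ∨ retry), so AG fails at Prompt.
Prompt ∉ Sat(AG (entered → AF (¬entered ∨ retry))).

Violated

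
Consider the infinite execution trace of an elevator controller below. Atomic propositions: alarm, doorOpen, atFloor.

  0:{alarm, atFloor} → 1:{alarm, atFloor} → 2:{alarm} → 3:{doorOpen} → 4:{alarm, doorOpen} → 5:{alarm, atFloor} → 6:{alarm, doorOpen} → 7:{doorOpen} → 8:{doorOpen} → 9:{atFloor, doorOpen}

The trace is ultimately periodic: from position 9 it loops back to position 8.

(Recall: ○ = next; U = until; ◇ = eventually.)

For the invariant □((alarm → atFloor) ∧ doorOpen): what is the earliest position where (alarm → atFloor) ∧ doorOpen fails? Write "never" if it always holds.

0

At position 0 the labels are {alarm, atFloor}, so (alarm → atFloor) ∧ doorOpen is false there. This is the first violation.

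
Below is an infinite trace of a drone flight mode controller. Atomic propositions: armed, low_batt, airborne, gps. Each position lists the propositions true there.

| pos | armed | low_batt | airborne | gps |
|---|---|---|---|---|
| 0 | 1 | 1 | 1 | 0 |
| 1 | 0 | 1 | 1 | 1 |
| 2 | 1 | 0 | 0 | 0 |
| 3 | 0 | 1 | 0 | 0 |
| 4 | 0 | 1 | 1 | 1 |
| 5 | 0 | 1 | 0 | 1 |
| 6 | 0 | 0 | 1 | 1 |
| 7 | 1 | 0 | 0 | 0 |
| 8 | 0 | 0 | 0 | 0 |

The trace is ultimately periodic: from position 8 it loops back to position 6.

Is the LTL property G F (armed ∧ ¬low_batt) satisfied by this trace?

F (armed ∧ ¬low_batt) holds at every position 0..8, and those are all positions ever visited, so G F (armed ∧ ¬low_batt) holds.

Yes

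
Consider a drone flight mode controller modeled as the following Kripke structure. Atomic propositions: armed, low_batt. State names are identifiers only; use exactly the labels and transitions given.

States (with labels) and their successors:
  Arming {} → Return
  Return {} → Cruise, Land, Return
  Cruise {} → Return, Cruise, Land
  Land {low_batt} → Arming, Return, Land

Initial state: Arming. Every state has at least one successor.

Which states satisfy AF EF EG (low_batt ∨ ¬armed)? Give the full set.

States satisfying EF EG (low_batt ∨ ¬armed): {Arming, Return, Cruise, Land}.
States satisfying AF EF EG (low_batt ∨ ¬armed): {Arming, Return, Cruise, Land}.

{Arming, Return, Cruise, Land}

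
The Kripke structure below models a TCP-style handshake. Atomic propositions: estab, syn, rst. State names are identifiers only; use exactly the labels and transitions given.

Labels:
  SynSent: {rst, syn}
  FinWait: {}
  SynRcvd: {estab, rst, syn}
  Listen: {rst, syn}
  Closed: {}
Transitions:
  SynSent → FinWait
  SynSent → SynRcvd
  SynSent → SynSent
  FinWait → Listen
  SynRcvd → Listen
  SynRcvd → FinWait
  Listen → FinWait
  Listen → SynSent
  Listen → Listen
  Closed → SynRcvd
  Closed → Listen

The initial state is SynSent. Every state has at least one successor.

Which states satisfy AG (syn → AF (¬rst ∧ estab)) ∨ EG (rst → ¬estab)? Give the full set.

States satisfying syn → AF (¬rst ∧ estab): {FinWait, Closed}.
States satisfying AG (syn → AF (¬rst ∧ estab)): ∅.
States satisfying rst → ¬estab: {SynSent, FinWait, Listen, Closed}.
States satisfying EG (rst → ¬estab): {SynSent, FinWait, Listen, Closed}.
States satisfying AG (syn → AF (¬rst ∧ estab)) ∨ EG (rst → ¬estab): {SynSent, FinWait, Listen, Closed}.

{SynSent, FinWait, Listen, Closed}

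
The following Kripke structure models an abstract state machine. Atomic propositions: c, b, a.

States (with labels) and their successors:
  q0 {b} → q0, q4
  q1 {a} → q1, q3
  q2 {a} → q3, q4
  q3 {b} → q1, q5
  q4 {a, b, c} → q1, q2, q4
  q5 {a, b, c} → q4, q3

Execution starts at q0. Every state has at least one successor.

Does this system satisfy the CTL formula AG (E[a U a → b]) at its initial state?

States satisfying E[a U a → b]: {q0, q1, q2, q3, q4, q5}.
States satisfying AG (E[a U a → b]): {q0, q1, q2, q3, q4, q5}.
Every state reachable from q0 satisfies E[a U a → b].
q0 ∈ Sat(AG (E[a U a → b])).

Yes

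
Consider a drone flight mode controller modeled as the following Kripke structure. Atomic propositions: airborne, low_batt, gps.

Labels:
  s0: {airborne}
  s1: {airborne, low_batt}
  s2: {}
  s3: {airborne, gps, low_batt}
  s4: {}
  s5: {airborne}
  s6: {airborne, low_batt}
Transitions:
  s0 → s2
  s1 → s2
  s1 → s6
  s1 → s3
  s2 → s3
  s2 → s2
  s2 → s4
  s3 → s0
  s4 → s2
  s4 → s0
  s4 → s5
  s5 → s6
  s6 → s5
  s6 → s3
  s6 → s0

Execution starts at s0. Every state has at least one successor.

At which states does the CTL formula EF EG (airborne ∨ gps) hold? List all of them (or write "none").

{s0, s1, s2, s3, s4, s5, s6}

States satisfying EG (airborne ∨ gps): {s1, s5, s6}.
States satisfying EF EG (airborne ∨ gps): {s0, s1, s2, s3, s4, s5, s6}.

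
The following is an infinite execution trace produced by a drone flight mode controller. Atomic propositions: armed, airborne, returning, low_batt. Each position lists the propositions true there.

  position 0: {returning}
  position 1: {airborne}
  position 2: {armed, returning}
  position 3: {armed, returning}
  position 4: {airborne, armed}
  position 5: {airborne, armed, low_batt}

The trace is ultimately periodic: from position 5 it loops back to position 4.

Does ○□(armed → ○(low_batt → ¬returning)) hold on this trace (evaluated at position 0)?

Yes

The position after 0 is 1; □(armed → ○(low_batt → ¬returning)) is true there.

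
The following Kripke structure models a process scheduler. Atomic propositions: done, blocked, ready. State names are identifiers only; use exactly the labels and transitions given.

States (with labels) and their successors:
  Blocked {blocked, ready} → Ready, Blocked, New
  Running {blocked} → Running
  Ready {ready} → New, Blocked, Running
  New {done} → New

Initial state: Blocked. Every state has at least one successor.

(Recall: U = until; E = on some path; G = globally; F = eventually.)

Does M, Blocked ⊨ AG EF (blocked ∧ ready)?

No

States satisfying EF (blocked ∧ ready): {Blocked, Ready}.
States satisfying AG EF (blocked ∧ ready): ∅.
New is reachable from Blocked and violates EF (blocked ∧ ready), so AG fails at Blocked.
Blocked ∉ Sat(AG EF (blocked ∧ ready)).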